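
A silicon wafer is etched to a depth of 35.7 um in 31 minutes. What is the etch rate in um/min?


Step 1: Etch rate = depth / time
Step 2: rate = 35.7 / 31
rate = 1.152 um/min


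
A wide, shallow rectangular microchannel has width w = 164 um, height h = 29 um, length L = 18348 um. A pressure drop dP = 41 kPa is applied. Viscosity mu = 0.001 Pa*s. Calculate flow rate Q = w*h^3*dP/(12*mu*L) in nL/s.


Step 1: Convert all dimensions to SI (meters).
w = 164e-6 m, h = 29e-6 m, L = 18348e-6 m, dP = 41e3 Pa
Step 2: Q = w * h^3 * dP / (12 * mu * L)
Q = 164e-6 * (29e-6)^3 * 41e3 / (12 * 0.001 * 18348e-6) = 7.4482067e-10 m^3/s
Step 3: Convert Q from m^3/s to nL/s (1 m^3 = 1e12 nL, so multiply by 1e12).
Q = 744.821 nL/s


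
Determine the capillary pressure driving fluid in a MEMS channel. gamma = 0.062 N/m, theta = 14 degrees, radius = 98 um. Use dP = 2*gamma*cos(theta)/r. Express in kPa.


Step 1: cos(14 deg) = 0.9703
Step 2: Convert r to m: r = 98e-6 m
Step 3: dP = 2 * 0.062 * 0.9703 / 98e-6 = 1227.7 Pa
Step 4: Convert Pa to kPa (divide by 1000).
dP = 1.23 kPa


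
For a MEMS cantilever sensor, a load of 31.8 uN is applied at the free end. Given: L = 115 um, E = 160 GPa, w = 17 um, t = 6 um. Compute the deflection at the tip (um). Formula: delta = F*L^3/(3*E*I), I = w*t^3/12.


Step 1: Calculate the second moment of area.
I = w * t^3 / 12 = 17 * 6^3 / 12 = 306.0 um^4
Step 2: Convert E to consistent units (1 GPa = 1000 uN/um^2).
E = 160 GPa = 160000 uN/um^2
Step 3: Calculate tip deflection.
delta = F * L^3 / (3 * E * I)
delta = 31.8 * 115^3 / (3 * 160000 * 306.0)
delta = 0.3293 um


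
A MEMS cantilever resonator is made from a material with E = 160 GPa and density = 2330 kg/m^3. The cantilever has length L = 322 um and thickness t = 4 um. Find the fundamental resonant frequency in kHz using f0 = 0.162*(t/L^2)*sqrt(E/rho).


Step 1: Convert units to SI.
t_SI = 4e-6 m, L_SI = 322e-6 m
Step 2: Calculate sqrt(E/rho).
sqrt(160e9 / 2330) = 8286.71 m/s
Step 3: Compute f0.
f0 = 0.162 * 4e-6 / (322e-6)^2 * 8286.71 = 51789.9 Hz = 51.79 kHz


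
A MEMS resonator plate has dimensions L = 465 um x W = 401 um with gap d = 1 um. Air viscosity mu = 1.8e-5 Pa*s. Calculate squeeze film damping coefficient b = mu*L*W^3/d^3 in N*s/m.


Step 1: Convert to SI.
L = 465e-6 m, W = 401e-6 m, d = 1e-6 m
Step 2: W^3 = (401e-6)^3 = 6.45e-11 m^3
Step 3: d^3 = (1e-6)^3 = 1.00e-18 m^3
Step 4: b = 1.8e-5 * 465e-6 * 6.45e-11 / 1.00e-18
b = 5.40e-01 N*s/m


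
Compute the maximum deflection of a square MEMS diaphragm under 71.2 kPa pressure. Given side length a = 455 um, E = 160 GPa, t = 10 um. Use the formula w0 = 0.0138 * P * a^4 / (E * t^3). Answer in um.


Step 1: Convert pressure to compatible units (E is in GPa, so P in GPa).
P = 71.2 kPa = 71.2e-6 GPa
Step 2: Compute numerator: 0.0138 * P * a^4.
a^4 = 455^4 = 42859350625
numerator = 0.0138 * 71.2e-6 * 42859350625 = 4.21119e+04
Step 3: Compute denominator: E * t^3 = 160 * 10^3 = 160000
Step 4: w0 = numerator / denominator = 4.21119e+04 / 160000 = 0.2632 um


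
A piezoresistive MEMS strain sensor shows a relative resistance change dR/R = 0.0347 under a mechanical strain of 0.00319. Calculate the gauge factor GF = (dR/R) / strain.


Step 1: Identify values.
dR/R = 0.0347, strain = 0.00319
Step 2: GF = (dR/R) / strain = 0.0347 / 0.00319
GF = 10.9


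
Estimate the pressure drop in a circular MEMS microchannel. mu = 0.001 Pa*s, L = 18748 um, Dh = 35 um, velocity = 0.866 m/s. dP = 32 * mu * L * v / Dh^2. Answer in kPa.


Step 1: Convert to SI: L = 18748e-6 m, Dh = 35e-6 m
Step 2: dP = 32 * 0.001 * 18748e-6 * 0.866 / (35e-6)^2
Step 3: dP = 424118.02 Pa
Step 4: Convert to kPa: dP = 424.12 kPa


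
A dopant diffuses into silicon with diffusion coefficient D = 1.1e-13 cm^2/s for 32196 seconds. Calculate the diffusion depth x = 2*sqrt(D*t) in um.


Step 1: Compute D*t = 1.1e-13 * 32196 = 3.54156e-09 cm^2
Step 2: sqrt(D*t) = 5.9511e-05 cm
Step 3: x = 2 * 5.9511e-05 cm = 1.19022e-04 cm
Step 4: Convert to um (1 cm = 1e4 um): x = 1.19 um


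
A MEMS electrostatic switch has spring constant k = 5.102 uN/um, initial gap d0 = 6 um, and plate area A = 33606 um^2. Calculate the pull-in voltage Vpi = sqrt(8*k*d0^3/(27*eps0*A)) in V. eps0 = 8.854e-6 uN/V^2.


Step 1: Compute numerator: 8 * k * d0^3 = 8 * 5.102 * 6^3 = 8816.256
Step 2: Compute denominator: 27 * eps0 * A = 27 * 8.854e-6 * 33606 = 8.033783
Step 3: Vpi = sqrt(8816.256 / 8.033783)
Vpi = 33.13 V


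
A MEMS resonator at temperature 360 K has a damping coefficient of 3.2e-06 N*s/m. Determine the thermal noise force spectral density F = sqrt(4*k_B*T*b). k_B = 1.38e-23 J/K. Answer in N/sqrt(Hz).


Step 1: Compute 4 * k_B * T * b
= 4 * 1.38e-23 * 360 * 3.2e-06
= 6.3590e-26 N^2/Hz
Step 2: F_noise = sqrt(6.3590e-26)
F_noise = 2.52e-13 N/sqrt(Hz)


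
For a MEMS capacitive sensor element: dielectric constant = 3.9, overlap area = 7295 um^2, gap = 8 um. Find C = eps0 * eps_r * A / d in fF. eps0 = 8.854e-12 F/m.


Step 1: Convert area to m^2: A = 7295e-12 m^2
Step 2: Convert gap to m: d = 8e-6 m
Step 3: C = eps0 * eps_r * A / d
C = 8.854e-12 * 3.9 * 7295e-12 / 8e-6
Step 4: Convert to fF (multiply by 1e15).
C = 31.49 fF


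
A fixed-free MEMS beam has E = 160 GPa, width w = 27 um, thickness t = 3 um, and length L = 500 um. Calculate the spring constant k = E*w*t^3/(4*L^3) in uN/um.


Step 1: Convert E to consistent units (1 GPa = 1000 uN/um^2).
E = 160 GPa = 160000 uN/um^2
Step 2: Compute t^3 = 3^3 = 27
Step 3: Compute L^3 = 500^3 = 125000000
Step 4: k = 160000 * 27 * 27 / (4 * 125000000)
k = 0.2333 uN/um


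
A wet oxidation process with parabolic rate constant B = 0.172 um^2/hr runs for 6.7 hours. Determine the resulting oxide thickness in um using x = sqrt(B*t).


Step 1: Compute B*t = 0.172 * 6.7 = 1.1524
Step 2: x = sqrt(1.1524)
x = 1.073 um


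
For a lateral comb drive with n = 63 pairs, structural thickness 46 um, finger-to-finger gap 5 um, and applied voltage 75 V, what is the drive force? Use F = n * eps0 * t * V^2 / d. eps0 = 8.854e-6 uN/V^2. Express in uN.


Step 1: Parameters: n=63, eps0=8.854e-6 uN/V^2, t=46 um, V=75 V, d=5 um
Step 2: V^2 = 5625
Step 3: F = 63 * 8.854e-6 * 46 * 5625 / 5
F = 28.866 uN


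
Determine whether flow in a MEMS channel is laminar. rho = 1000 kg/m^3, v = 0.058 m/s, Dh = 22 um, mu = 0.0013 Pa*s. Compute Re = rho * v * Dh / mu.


Step 1: Convert Dh to meters: Dh = 22e-6 m
Step 2: Re = rho * v * Dh / mu
Re = 1000 * 0.058 * 22e-6 / 0.0013
Re = 0.982
Since Re = 0.982 is below ~2300, the flow is laminar.


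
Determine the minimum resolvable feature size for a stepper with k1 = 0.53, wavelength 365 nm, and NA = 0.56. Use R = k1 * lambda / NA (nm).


Step 1: Identify values: k1 = 0.53, lambda = 365 nm, NA = 0.56
Step 2: R = k1 * lambda / NA
R = 0.53 * 365 / 0.56
R = 345.4 nm


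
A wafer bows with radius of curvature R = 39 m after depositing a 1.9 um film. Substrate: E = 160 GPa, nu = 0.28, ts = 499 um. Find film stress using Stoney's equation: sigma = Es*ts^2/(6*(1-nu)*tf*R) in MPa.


Step 1: Compute numerator: Es * ts^2 = 160 * 499^2 = 39840160 (GPa*um^2)
Step 2: Compute denominator (R in um): 6*(1-nu)*tf*R = 6*0.72*1.9*39e6 = 320112000.0 (um^2)
Step 3: sigma (GPa) = 39840160 / 320112000.0 = 1.24457e-01 GPa
Step 4: Convert to MPa (x1000): sigma = 124.5 MPa


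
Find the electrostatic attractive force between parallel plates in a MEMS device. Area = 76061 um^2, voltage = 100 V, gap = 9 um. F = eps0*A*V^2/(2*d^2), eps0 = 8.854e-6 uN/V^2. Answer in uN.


Step 1: Identify parameters.
eps0 = 8.854e-6 uN/V^2, A = 76061 um^2, V = 100 V, d = 9 um
Step 2: Compute V^2 = 100^2 = 10000
Step 3: Compute d^2 = 9^2 = 81
Step 4: F = 0.5 * 8.854e-6 * 76061 * 10000 / 81
F = 41.571 uN


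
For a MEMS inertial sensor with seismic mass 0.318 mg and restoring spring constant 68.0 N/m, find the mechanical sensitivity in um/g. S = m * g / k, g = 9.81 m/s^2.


Step 1: Convert mass: m = 0.318 mg = 3.18e-07 kg
Step 2: S = m * g / k = 3.18e-07 * 9.81 / 68.0
Step 3: S = 4.59e-08 m/g
Step 4: Convert to um/g: S = 0.046 um/g


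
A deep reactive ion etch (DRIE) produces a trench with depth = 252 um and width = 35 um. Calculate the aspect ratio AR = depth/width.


Step 1: AR = depth / width
Step 2: AR = 252 / 35
AR = 7.2


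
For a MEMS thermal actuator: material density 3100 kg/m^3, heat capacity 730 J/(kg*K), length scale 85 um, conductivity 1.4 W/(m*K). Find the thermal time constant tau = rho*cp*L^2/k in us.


Step 1: Convert L to m: L = 85e-6 m
Step 2: L^2 = (85e-6)^2 = 7.225e-09 m^2
Step 3: tau = 3100 * 730 * 7.225e-09 / 1.4 = 1.167869643e-02 s
Step 4: Convert to microseconds (multiply by 1e6).
tau = 11678.696 us


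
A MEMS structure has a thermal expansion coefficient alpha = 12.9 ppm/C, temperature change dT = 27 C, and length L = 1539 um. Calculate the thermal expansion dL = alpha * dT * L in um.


Step 1: Convert CTE: alpha = 12.9 ppm/C = 12.9e-6 /C
Step 2: dL = 12.9e-6 * 27 * 1539
dL = 0.536 um


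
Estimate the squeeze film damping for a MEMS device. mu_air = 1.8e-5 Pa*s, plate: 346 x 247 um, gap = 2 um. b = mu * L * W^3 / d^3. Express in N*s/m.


Step 1: Convert to SI.
L = 346e-6 m, W = 247e-6 m, d = 2e-6 m
Step 2: W^3 = (247e-6)^3 = 1.51e-11 m^3
Step 3: d^3 = (2e-6)^3 = 8.00e-18 m^3
Step 4: b = 1.8e-5 * 346e-6 * 1.51e-11 / 8.00e-18
b = 1.17e-02 N*s/m


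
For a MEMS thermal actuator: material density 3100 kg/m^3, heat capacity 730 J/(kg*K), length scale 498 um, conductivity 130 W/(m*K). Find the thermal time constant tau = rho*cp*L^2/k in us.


Step 1: Convert L to m: L = 498e-6 m
Step 2: L^2 = (498e-6)^2 = 2.48004e-07 m^2
Step 3: tau = 3100 * 730 * 2.48004e-07 / 130 = 4.31717732e-03 s
Step 4: Convert to microseconds (multiply by 1e6).
tau = 4317.177 us


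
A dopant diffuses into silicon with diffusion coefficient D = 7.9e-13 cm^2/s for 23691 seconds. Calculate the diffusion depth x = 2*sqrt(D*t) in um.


Step 1: Compute D*t = 7.9e-13 * 23691 = 1.871589e-08 cm^2
Step 2: sqrt(D*t) = 1.36806e-04 cm
Step 3: x = 2 * 1.36806e-04 cm = 2.73612e-04 cm
Step 4: Convert to um (1 cm = 1e4 um): x = 2.736 um


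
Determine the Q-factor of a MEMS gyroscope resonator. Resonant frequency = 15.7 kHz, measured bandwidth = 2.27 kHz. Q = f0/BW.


Step 1: Q = f0 / bandwidth
Step 2: Q = 15.7 / 2.27
Q = 6.9


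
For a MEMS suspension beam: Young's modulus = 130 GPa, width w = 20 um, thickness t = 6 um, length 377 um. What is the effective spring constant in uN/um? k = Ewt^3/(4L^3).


Step 1: Convert E to consistent units (1 GPa = 1000 uN/um^2).
E = 130 GPa = 130000 uN/um^2
Step 2: Compute t^3 = 6^3 = 216
Step 3: Compute L^3 = 377^3 = 53582633
Step 4: k = 130000 * 20 * 216 / (4 * 53582633)
k = 2.6203 uN/um


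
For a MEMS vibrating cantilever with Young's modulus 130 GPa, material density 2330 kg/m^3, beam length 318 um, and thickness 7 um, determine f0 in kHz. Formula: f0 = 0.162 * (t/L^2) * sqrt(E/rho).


Step 1: Convert units to SI.
t_SI = 7e-6 m, L_SI = 318e-6 m
Step 2: Calculate sqrt(E/rho).
sqrt(130e9 / 2330) = 7469.54 m/s
Step 3: Compute f0.
f0 = 0.162 * 7e-6 / (318e-6)^2 * 7469.54 = 83763.1 Hz = 83.76 kHz


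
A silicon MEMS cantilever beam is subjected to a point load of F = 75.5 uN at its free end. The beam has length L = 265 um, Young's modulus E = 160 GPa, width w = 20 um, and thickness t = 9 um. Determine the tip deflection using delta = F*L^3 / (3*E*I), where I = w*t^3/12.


Step 1: Calculate the second moment of area.
I = w * t^3 / 12 = 20 * 9^3 / 12 = 1215.0 um^4
Step 2: Convert E to consistent units (1 GPa = 1000 uN/um^2).
E = 160 GPa = 160000 uN/um^2
Step 3: Calculate tip deflection.
delta = F * L^3 / (3 * E * I)
delta = 75.5 * 265^3 / (3 * 160000 * 1215.0)
delta = 2.4092 um


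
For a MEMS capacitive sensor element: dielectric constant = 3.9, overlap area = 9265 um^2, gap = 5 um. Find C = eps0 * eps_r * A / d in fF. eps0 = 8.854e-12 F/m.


Step 1: Convert area to m^2: A = 9265e-12 m^2
Step 2: Convert gap to m: d = 5e-6 m
Step 3: C = eps0 * eps_r * A / d
C = 8.854e-12 * 3.9 * 9265e-12 / 5e-6
Step 4: Convert to fF (multiply by 1e15).
C = 63.99 fF


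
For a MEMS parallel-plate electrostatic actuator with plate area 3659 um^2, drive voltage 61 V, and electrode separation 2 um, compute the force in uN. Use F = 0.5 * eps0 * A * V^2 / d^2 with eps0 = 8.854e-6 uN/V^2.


Step 1: Identify parameters.
eps0 = 8.854e-6 uN/V^2, A = 3659 um^2, V = 61 V, d = 2 um
Step 2: Compute V^2 = 61^2 = 3721
Step 3: Compute d^2 = 2^2 = 4
Step 4: F = 0.5 * 8.854e-6 * 3659 * 3721 / 4
F = 15.069 uN


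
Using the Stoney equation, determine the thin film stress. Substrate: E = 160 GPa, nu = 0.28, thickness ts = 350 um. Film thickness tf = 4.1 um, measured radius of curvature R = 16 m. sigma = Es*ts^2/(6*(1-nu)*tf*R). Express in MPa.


Step 1: Compute numerator: Es * ts^2 = 160 * 350^2 = 19600000 (GPa*um^2)
Step 2: Compute denominator (R in um): 6*(1-nu)*tf*R = 6*0.72*4.1*16e6 = 283392000.0 (um^2)
Step 3: sigma (GPa) = 19600000 / 283392000.0 = 6.9162e-02 GPa
Step 4: Convert to MPa (x1000): sigma = 69.2 MPa


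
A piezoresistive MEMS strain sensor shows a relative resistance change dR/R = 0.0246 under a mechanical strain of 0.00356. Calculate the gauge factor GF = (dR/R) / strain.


Step 1: Identify values.
dR/R = 0.0246, strain = 0.00356
Step 2: GF = (dR/R) / strain = 0.0246 / 0.00356
GF = 6.9


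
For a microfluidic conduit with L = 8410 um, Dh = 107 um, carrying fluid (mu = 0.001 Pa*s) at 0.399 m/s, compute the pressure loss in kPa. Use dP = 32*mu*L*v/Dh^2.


Step 1: Convert to SI: L = 8410e-6 m, Dh = 107e-6 m
Step 2: dP = 32 * 0.001 * 8410e-6 * 0.399 / (107e-6)^2
Step 3: dP = 9378.89 Pa
Step 4: Convert to kPa: dP = 9.38 kPa


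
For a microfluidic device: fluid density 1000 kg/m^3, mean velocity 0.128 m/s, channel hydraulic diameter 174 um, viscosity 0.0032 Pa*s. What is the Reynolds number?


Step 1: Convert Dh to meters: Dh = 174e-6 m
Step 2: Re = rho * v * Dh / mu
Re = 1000 * 0.128 * 174e-6 / 0.0032
Re = 6.96


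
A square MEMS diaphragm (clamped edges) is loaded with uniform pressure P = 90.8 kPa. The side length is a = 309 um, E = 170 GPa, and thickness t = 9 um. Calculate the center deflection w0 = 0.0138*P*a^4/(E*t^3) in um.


Step 1: Convert pressure to compatible units (E is in GPa, so P in GPa).
P = 90.8 kPa = 90.8e-6 GPa
Step 2: Compute numerator: 0.0138 * P * a^4.
a^4 = 309^4 = 9116621361
numerator = 0.0138 * 90.8e-6 * 9116621361 = 1.1423e+04
Step 3: Compute denominator: E * t^3 = 170 * 9^3 = 123930
Step 4: w0 = numerator / denominator = 1.1423e+04 / 123930 = 0.0922 um


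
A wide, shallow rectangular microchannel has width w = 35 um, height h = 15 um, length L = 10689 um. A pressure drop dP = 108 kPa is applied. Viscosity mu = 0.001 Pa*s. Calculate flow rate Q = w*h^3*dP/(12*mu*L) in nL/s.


Step 1: Convert all dimensions to SI (meters).
w = 35e-6 m, h = 15e-6 m, L = 10689e-6 m, dP = 108e3 Pa
Step 2: Q = w * h^3 * dP / (12 * mu * L)
Q = 35e-6 * (15e-6)^3 * 108e3 / (12 * 0.001 * 10689e-6) = 9.94597e-11 m^3/s
Step 3: Convert Q from m^3/s to nL/s (1 m^3 = 1e12 nL, so multiply by 1e12).
Q = 99.46 nL/s


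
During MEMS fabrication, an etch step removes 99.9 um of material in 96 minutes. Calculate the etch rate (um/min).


Step 1: Etch rate = depth / time
Step 2: rate = 99.9 / 96
rate = 1.041 um/min


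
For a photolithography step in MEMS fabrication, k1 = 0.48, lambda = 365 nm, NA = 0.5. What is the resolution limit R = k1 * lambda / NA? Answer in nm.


Step 1: Identify values: k1 = 0.48, lambda = 365 nm, NA = 0.5
Step 2: R = k1 * lambda / NA
R = 0.48 * 365 / 0.5
R = 350.4 nm


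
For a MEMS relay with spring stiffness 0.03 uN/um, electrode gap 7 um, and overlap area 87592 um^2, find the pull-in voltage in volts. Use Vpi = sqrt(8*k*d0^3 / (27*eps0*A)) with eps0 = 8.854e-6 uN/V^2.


Step 1: Compute numerator: 8 * k * d0^3 = 8 * 0.03 * 7^3 = 82.32
Step 2: Compute denominator: 27 * eps0 * A = 27 * 8.854e-6 * 87592 = 20.939568
Step 3: Vpi = sqrt(82.32 / 20.939568)
Vpi = 1.98 V


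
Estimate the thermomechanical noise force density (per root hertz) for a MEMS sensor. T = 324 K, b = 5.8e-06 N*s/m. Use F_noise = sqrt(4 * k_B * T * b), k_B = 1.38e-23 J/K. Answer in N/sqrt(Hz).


Step 1: Compute 4 * k_B * T * b
= 4 * 1.38e-23 * 324 * 5.8e-06
= 1.0373e-25 N^2/Hz
Step 2: F_noise = sqrt(1.0373e-25)
F_noise = 3.22e-13 N/sqrt(Hz)


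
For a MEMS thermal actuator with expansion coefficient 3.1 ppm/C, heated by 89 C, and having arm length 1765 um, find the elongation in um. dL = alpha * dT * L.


Step 1: Convert CTE: alpha = 3.1 ppm/C = 3.1e-6 /C
Step 2: dL = 3.1e-6 * 89 * 1765
dL = 0.487 um


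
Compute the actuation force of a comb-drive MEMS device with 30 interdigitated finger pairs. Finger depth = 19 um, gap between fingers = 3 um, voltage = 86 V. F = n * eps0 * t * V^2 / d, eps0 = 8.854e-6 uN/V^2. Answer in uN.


Step 1: Parameters: n=30, eps0=8.854e-6 uN/V^2, t=19 um, V=86 V, d=3 um
Step 2: V^2 = 7396
Step 3: F = 30 * 8.854e-6 * 19 * 7396 / 3
F = 12.442 uN


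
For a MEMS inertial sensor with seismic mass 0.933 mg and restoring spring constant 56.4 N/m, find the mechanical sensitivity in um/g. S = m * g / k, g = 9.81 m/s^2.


Step 1: Convert mass: m = 0.933 mg = 9.33e-07 kg
Step 2: S = m * g / k = 9.33e-07 * 9.81 / 56.4
Step 3: S = 1.62e-07 m/g
Step 4: Convert to um/g: S = 0.162 um/g


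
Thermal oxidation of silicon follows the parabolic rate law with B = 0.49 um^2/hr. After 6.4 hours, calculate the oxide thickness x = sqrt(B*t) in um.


Step 1: Compute B*t = 0.49 * 6.4 = 3.136
Step 2: x = sqrt(3.136)
x = 1.771 um


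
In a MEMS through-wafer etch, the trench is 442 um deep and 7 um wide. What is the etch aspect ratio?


Step 1: AR = depth / width
Step 2: AR = 442 / 7
AR = 63.1


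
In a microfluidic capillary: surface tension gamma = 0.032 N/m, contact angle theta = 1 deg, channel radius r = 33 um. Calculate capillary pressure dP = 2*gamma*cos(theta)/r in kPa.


Step 1: cos(1 deg) = 0.9998
Step 2: Convert r to m: r = 33e-6 m
Step 3: dP = 2 * 0.032 * 0.9998 / 33e-6 = 1939.0 Pa
Step 4: Convert Pa to kPa (divide by 1000).
dP = 1.94 kPa


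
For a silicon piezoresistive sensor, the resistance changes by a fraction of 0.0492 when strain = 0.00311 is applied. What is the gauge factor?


Step 1: Identify values.
dR/R = 0.0492, strain = 0.00311
Step 2: GF = (dR/R) / strain = 0.0492 / 0.00311
GF = 15.8


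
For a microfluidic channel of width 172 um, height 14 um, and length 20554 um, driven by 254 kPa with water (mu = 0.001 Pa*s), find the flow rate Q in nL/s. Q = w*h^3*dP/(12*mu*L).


Step 1: Convert all dimensions to SI (meters).
w = 172e-6 m, h = 14e-6 m, L = 20554e-6 m, dP = 254e3 Pa
Step 2: Q = w * h^3 * dP / (12 * mu * L)
Q = 172e-6 * (14e-6)^3 * 254e3 / (12 * 0.001 * 20554e-6) = 4.8603626e-10 m^3/s
Step 3: Convert Q from m^3/s to nL/s (1 m^3 = 1e12 nL, so multiply by 1e12).
Q = 486.036 nL/s


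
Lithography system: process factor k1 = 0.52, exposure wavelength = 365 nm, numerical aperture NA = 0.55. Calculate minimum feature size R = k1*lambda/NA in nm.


Step 1: Identify values: k1 = 0.52, lambda = 365 nm, NA = 0.55
Step 2: R = k1 * lambda / NA
R = 0.52 * 365 / 0.55
R = 345.1 nm


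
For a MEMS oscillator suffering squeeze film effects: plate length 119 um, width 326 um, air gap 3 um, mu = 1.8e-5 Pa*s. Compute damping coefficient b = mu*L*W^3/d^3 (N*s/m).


Step 1: Convert to SI.
L = 119e-6 m, W = 326e-6 m, d = 3e-6 m
Step 2: W^3 = (326e-6)^3 = 3.46e-11 m^3
Step 3: d^3 = (3e-6)^3 = 2.70e-17 m^3
Step 4: b = 1.8e-5 * 119e-6 * 3.46e-11 / 2.70e-17
b = 2.75e-03 N*s/m


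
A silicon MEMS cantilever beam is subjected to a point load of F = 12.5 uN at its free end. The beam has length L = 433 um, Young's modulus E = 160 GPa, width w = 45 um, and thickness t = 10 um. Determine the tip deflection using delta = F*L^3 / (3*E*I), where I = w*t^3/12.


Step 1: Calculate the second moment of area.
I = w * t^3 / 12 = 45 * 10^3 / 12 = 3750.0 um^4
Step 2: Convert E to consistent units (1 GPa = 1000 uN/um^2).
E = 160 GPa = 160000 uN/um^2
Step 3: Calculate tip deflection.
delta = F * L^3 / (3 * E * I)
delta = 12.5 * 433^3 / (3 * 160000 * 3750.0)
delta = 0.5638 um


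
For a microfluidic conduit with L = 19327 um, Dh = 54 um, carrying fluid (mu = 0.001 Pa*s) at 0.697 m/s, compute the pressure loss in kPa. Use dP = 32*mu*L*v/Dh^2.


Step 1: Convert to SI: L = 19327e-6 m, Dh = 54e-6 m
Step 2: dP = 32 * 0.001 * 19327e-6 * 0.697 / (54e-6)^2
Step 3: dP = 147829.02 Pa
Step 4: Convert to kPa: dP = 147.83 kPa


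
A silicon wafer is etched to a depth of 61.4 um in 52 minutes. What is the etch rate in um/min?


Step 1: Etch rate = depth / time
Step 2: rate = 61.4 / 52
rate = 1.181 um/min


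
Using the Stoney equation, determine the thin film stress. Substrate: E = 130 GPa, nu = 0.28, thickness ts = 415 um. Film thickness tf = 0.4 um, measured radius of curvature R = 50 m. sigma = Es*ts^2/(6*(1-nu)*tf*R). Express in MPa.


Step 1: Compute numerator: Es * ts^2 = 130 * 415^2 = 22389250 (GPa*um^2)
Step 2: Compute denominator (R in um): 6*(1-nu)*tf*R = 6*0.72*0.4*50e6 = 86400000.0 (um^2)
Step 3: sigma (GPa) = 22389250 / 86400000.0 = 2.59135e-01 GPa
Step 4: Convert to MPa (x1000): sigma = 259.1 MPa


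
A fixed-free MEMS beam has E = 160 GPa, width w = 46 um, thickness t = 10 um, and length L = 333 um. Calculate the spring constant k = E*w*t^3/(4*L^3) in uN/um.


Step 1: Convert E to consistent units (1 GPa = 1000 uN/um^2).
E = 160 GPa = 160000 uN/um^2
Step 2: Compute t^3 = 10^3 = 1000
Step 3: Compute L^3 = 333^3 = 36926037
Step 4: k = 160000 * 46 * 1000 / (4 * 36926037)
k = 49.8293 uN/um


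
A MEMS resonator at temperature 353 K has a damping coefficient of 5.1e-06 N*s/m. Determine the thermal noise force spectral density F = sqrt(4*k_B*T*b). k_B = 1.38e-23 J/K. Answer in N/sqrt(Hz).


Step 1: Compute 4 * k_B * T * b
= 4 * 1.38e-23 * 353 * 5.1e-06
= 9.9377e-26 N^2/Hz
Step 2: F_noise = sqrt(9.9377e-26)
F_noise = 3.15e-13 N/sqrt(Hz)


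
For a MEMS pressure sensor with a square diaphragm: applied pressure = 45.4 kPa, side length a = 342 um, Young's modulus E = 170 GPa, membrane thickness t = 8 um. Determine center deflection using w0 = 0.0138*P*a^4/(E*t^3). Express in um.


Step 1: Convert pressure to compatible units (E is in GPa, so P in GPa).
P = 45.4 kPa = 45.4e-6 GPa
Step 2: Compute numerator: 0.0138 * P * a^4.
a^4 = 342^4 = 13680577296
numerator = 0.0138 * 45.4e-6 * 13680577296 = 8.5712e+03
Step 3: Compute denominator: E * t^3 = 170 * 8^3 = 87040
Step 4: w0 = numerator / denominator = 8.5712e+03 / 87040 = 0.0985 um


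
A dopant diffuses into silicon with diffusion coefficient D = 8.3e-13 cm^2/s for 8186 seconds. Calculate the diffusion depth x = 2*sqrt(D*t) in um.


Step 1: Compute D*t = 8.3e-13 * 8186 = 6.79438e-09 cm^2
Step 2: sqrt(D*t) = 8.2428e-05 cm
Step 3: x = 2 * 8.2428e-05 cm = 1.64856e-04 cm
Step 4: Convert to um (1 cm = 1e4 um): x = 1.649 um


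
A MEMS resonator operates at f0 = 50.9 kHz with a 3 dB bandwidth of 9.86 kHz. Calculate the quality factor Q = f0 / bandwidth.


Step 1: Q = f0 / bandwidth
Step 2: Q = 50.9 / 9.86
Q = 5.2


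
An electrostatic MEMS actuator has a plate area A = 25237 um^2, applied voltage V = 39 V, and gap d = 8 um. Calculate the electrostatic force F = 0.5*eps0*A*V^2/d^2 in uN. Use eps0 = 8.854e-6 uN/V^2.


Step 1: Identify parameters.
eps0 = 8.854e-6 uN/V^2, A = 25237 um^2, V = 39 V, d = 8 um
Step 2: Compute V^2 = 39^2 = 1521
Step 3: Compute d^2 = 8^2 = 64
Step 4: F = 0.5 * 8.854e-6 * 25237 * 1521 / 64
F = 2.655 uN


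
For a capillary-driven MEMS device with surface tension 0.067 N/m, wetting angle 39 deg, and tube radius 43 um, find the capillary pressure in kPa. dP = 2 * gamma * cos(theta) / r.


Step 1: cos(39 deg) = 0.7771
Step 2: Convert r to m: r = 43e-6 m
Step 3: dP = 2 * 0.067 * 0.7771 / 43e-6 = 2421.7 Pa
Step 4: Convert Pa to kPa (divide by 1000).
dP = 2.42 kPa


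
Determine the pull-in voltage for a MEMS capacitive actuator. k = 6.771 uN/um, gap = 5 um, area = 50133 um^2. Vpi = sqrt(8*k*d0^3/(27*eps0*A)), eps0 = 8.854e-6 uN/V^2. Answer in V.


Step 1: Compute numerator: 8 * k * d0^3 = 8 * 6.771 * 5^3 = 6771.0
Step 2: Compute denominator: 27 * eps0 * A = 27 * 8.854e-6 * 50133 = 11.984695
Step 3: Vpi = sqrt(6771.0 / 11.984695)
Vpi = 23.77 V


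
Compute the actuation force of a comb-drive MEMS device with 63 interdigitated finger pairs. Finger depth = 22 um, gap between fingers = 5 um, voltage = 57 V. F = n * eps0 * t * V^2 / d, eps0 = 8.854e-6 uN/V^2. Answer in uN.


Step 1: Parameters: n=63, eps0=8.854e-6 uN/V^2, t=22 um, V=57 V, d=5 um
Step 2: V^2 = 3249
Step 3: F = 63 * 8.854e-6 * 22 * 3249 / 5
F = 7.974 uN


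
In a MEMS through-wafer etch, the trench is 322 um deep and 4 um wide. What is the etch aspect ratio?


Step 1: AR = depth / width
Step 2: AR = 322 / 4
AR = 80.5


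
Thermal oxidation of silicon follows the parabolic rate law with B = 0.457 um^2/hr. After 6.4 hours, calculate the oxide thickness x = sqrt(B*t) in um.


Step 1: Compute B*t = 0.457 * 6.4 = 2.9248
Step 2: x = sqrt(2.9248)
x = 1.71 um


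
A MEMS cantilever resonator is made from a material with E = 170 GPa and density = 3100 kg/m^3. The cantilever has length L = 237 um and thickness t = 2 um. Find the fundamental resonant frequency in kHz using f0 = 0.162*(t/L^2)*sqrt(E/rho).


Step 1: Convert units to SI.
t_SI = 2e-6 m, L_SI = 237e-6 m
Step 2: Calculate sqrt(E/rho).
sqrt(170e9 / 3100) = 7405.32 m/s
Step 3: Compute f0.
f0 = 0.162 * 2e-6 / (237e-6)^2 * 7405.32 = 42716.2 Hz = 42.72 kHz


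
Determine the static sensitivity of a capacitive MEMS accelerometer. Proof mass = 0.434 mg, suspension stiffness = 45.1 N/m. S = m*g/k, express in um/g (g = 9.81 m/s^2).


Step 1: Convert mass: m = 0.434 mg = 4.34e-07 kg
Step 2: S = m * g / k = 4.34e-07 * 9.81 / 45.1
Step 3: S = 9.44e-08 m/g
Step 4: Convert to um/g: S = 0.094 um/g


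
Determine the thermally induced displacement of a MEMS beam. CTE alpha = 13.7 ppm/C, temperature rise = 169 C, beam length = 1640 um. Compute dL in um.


Step 1: Convert CTE: alpha = 13.7 ppm/C = 13.7e-6 /C
Step 2: dL = 13.7e-6 * 169 * 1640
dL = 3.7971 um


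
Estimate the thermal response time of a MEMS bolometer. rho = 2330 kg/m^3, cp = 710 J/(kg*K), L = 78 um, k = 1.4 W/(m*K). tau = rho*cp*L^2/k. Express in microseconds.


Step 1: Convert L to m: L = 78e-6 m
Step 2: L^2 = (78e-6)^2 = 6.084e-09 m^2
Step 3: tau = 2330 * 710 * 6.084e-09 / 1.4 = 7.18911514e-03 s
Step 4: Convert to microseconds (multiply by 1e6).
tau = 7189.115 us


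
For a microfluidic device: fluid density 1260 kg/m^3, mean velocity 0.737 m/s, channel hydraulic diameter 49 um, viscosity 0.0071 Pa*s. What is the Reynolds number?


Step 1: Convert Dh to meters: Dh = 49e-6 m
Step 2: Re = rho * v * Dh / mu
Re = 1260 * 0.737 * 49e-6 / 0.0071
Re = 6.409


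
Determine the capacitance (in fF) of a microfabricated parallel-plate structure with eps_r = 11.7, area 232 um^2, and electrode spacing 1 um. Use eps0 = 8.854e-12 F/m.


Step 1: Convert area to m^2: A = 232e-12 m^2
Step 2: Convert gap to m: d = 1e-6 m
Step 3: C = eps0 * eps_r * A / d
C = 8.854e-12 * 11.7 * 232e-12 / 1e-6
Step 4: Convert to fF (multiply by 1e15).
C = 24.03 fF


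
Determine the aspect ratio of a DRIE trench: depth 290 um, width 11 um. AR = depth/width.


Step 1: AR = depth / width
Step 2: AR = 290 / 11
AR = 26.4


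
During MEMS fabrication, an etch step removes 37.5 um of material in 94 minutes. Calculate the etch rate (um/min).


Step 1: Etch rate = depth / time
Step 2: rate = 37.5 / 94
rate = 0.399 um/min


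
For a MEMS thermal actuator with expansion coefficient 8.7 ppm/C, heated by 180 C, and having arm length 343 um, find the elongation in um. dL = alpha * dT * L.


Step 1: Convert CTE: alpha = 8.7 ppm/C = 8.7e-6 /C
Step 2: dL = 8.7e-6 * 180 * 343
dL = 0.5371 um


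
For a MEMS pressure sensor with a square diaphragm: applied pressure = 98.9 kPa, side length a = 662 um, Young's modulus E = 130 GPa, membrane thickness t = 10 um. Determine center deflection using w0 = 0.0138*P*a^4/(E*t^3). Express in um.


Step 1: Convert pressure to compatible units (E is in GPa, so P in GPa).
P = 98.9 kPa = 98.9e-6 GPa
Step 2: Compute numerator: 0.0138 * P * a^4.
a^4 = 662^4 = 192057803536
numerator = 0.0138 * 98.9e-6 * 192057803536 = 2.621243e+05
Step 3: Compute denominator: E * t^3 = 130 * 10^3 = 130000
Step 4: w0 = numerator / denominator = 2.621243e+05 / 130000 = 2.0163 um


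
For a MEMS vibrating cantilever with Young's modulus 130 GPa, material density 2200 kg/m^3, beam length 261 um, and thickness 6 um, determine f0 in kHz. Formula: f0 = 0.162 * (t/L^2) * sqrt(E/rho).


Step 1: Convert units to SI.
t_SI = 6e-6 m, L_SI = 261e-6 m
Step 2: Calculate sqrt(E/rho).
sqrt(130e9 / 2200) = 7687.06 m/s
Step 3: Compute f0.
f0 = 0.162 * 6e-6 / (261e-6)^2 * 7687.06 = 109684.6 Hz = 109.68 kHz


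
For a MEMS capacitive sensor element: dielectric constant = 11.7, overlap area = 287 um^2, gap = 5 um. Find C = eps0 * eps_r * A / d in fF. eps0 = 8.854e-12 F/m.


Step 1: Convert area to m^2: A = 287e-12 m^2
Step 2: Convert gap to m: d = 5e-6 m
Step 3: C = eps0 * eps_r * A / d
C = 8.854e-12 * 11.7 * 287e-12 / 5e-6
Step 4: Convert to fF (multiply by 1e15).
C = 5.95 fF


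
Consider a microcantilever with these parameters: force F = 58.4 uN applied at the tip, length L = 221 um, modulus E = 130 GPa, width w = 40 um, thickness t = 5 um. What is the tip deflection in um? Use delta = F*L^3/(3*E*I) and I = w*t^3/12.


Step 1: Calculate the second moment of area.
I = w * t^3 / 12 = 40 * 5^3 / 12 = 416.6667 um^4
Step 2: Convert E to consistent units (1 GPa = 1000 uN/um^2).
E = 130 GPa = 130000 uN/um^2
Step 3: Calculate tip deflection.
delta = F * L^3 / (3 * E * I)
delta = 58.4 * 221^3 / (3 * 130000 * 416.6667)
delta = 3.8791 um


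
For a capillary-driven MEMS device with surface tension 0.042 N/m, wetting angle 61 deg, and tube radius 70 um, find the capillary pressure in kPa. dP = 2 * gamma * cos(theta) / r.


Step 1: cos(61 deg) = 0.4848
Step 2: Convert r to m: r = 70e-6 m
Step 3: dP = 2 * 0.042 * 0.4848 / 70e-6 = 581.8 Pa
Step 4: Convert Pa to kPa (divide by 1000).
dP = 0.58 kPa


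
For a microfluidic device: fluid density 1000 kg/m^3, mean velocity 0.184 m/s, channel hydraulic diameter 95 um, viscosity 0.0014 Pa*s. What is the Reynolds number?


Step 1: Convert Dh to meters: Dh = 95e-6 m
Step 2: Re = rho * v * Dh / mu
Re = 1000 * 0.184 * 95e-6 / 0.0014
Re = 12.486


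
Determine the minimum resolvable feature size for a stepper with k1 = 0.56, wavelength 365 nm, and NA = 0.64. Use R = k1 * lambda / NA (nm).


Step 1: Identify values: k1 = 0.56, lambda = 365 nm, NA = 0.64
Step 2: R = k1 * lambda / NA
R = 0.56 * 365 / 0.64
R = 319.4 nm


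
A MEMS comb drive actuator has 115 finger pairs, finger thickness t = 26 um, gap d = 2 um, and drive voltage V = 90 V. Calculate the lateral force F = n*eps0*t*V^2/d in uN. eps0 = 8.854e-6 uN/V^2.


Step 1: Parameters: n=115, eps0=8.854e-6 uN/V^2, t=26 um, V=90 V, d=2 um
Step 2: V^2 = 8100
Step 3: F = 115 * 8.854e-6 * 26 * 8100 / 2
F = 107.218 uN


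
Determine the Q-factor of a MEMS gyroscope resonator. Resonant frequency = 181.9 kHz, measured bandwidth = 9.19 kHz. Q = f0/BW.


Step 1: Q = f0 / bandwidth
Step 2: Q = 181.9 / 9.19
Q = 19.8


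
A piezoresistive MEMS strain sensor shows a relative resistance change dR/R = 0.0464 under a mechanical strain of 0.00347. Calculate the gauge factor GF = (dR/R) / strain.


Step 1: Identify values.
dR/R = 0.0464, strain = 0.00347
Step 2: GF = (dR/R) / strain = 0.0464 / 0.00347
GF = 13.4


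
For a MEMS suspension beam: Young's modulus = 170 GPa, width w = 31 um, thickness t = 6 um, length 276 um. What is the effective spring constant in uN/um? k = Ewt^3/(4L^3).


Step 1: Convert E to consistent units (1 GPa = 1000 uN/um^2).
E = 170 GPa = 170000 uN/um^2
Step 2: Compute t^3 = 6^3 = 216
Step 3: Compute L^3 = 276^3 = 21024576
Step 4: k = 170000 * 31 * 216 / (4 * 21024576)
k = 13.5356 uN/um


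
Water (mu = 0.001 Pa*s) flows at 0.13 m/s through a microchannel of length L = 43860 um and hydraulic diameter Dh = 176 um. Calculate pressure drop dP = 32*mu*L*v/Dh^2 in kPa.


Step 1: Convert to SI: L = 43860e-6 m, Dh = 176e-6 m
Step 2: dP = 32 * 0.001 * 43860e-6 * 0.13 / (176e-6)^2
Step 3: dP = 5890.29 Pa
Step 4: Convert to kPa: dP = 5.89 kPa


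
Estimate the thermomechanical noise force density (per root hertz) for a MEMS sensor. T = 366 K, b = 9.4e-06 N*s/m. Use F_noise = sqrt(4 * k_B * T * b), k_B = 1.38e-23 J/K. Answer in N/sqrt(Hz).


Step 1: Compute 4 * k_B * T * b
= 4 * 1.38e-23 * 366 * 9.4e-06
= 1.8991e-25 N^2/Hz
Step 2: F_noise = sqrt(1.8991e-25)
F_noise = 4.36e-13 N/sqrt(Hz)


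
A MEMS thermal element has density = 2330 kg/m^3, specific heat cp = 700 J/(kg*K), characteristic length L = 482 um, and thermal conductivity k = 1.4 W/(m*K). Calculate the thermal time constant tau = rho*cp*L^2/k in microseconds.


Step 1: Convert L to m: L = 482e-6 m
Step 2: L^2 = (482e-6)^2 = 2.32324e-07 m^2
Step 3: tau = 2330 * 700 * 2.32324e-07 / 1.4 = 2.7065746e-01 s
Step 4: Convert to microseconds (multiply by 1e6).
tau = 270657.46 us


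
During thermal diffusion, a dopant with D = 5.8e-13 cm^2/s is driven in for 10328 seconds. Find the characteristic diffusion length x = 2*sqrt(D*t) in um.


Step 1: Compute D*t = 5.8e-13 * 10328 = 5.99024e-09 cm^2
Step 2: sqrt(D*t) = 7.73966e-05 cm
Step 3: x = 2 * 7.73966e-05 cm = 1.547932e-04 cm
Step 4: Convert to um (1 cm = 1e4 um): x = 1.548 um


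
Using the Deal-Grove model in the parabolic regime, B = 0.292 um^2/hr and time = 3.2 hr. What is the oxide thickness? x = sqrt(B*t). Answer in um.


Step 1: Compute B*t = 0.292 * 3.2 = 0.9344
Step 2: x = sqrt(0.9344)
x = 0.967 um


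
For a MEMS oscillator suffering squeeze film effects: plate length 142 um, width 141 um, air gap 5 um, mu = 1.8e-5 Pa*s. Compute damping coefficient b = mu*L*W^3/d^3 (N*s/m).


Step 1: Convert to SI.
L = 142e-6 m, W = 141e-6 m, d = 5e-6 m
Step 2: W^3 = (141e-6)^3 = 2.80e-12 m^3
Step 3: d^3 = (5e-6)^3 = 1.25e-16 m^3
Step 4: b = 1.8e-5 * 142e-6 * 2.80e-12 / 1.25e-16
b = 5.73e-05 N*s/m


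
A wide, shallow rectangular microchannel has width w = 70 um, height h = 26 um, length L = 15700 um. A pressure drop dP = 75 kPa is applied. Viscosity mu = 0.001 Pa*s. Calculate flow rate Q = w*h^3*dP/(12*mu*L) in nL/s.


Step 1: Convert all dimensions to SI (meters).
w = 70e-6 m, h = 26e-6 m, L = 15700e-6 m, dP = 75e3 Pa
Step 2: Q = w * h^3 * dP / (12 * mu * L)
Q = 70e-6 * (26e-6)^3 * 75e3 / (12 * 0.001 * 15700e-6) = 4.8977707e-10 m^3/s
Step 3: Convert Q from m^3/s to nL/s (1 m^3 = 1e12 nL, so multiply by 1e12).
Q = 489.777 nL/s


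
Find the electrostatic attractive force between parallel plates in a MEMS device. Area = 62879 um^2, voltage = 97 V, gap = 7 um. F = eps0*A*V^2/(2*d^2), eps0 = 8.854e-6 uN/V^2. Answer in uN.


Step 1: Identify parameters.
eps0 = 8.854e-6 uN/V^2, A = 62879 um^2, V = 97 V, d = 7 um
Step 2: Compute V^2 = 97^2 = 9409
Step 3: Compute d^2 = 7^2 = 49
Step 4: F = 0.5 * 8.854e-6 * 62879 * 9409 / 49
F = 53.452 uN


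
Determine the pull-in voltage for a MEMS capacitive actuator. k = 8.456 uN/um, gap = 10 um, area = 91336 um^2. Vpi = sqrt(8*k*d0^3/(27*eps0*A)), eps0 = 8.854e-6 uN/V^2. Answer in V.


Step 1: Compute numerator: 8 * k * d0^3 = 8 * 8.456 * 10^3 = 67648.0
Step 2: Compute denominator: 27 * eps0 * A = 27 * 8.854e-6 * 91336 = 21.834601
Step 3: Vpi = sqrt(67648.0 / 21.834601)
Vpi = 55.66 V


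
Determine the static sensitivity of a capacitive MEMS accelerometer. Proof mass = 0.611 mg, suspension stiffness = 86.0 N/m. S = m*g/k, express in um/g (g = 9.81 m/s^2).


Step 1: Convert mass: m = 0.611 mg = 6.11e-07 kg
Step 2: S = m * g / k = 6.11e-07 * 9.81 / 86.0
Step 3: S = 6.97e-08 m/g
Step 4: Convert to um/g: S = 0.07 um/g


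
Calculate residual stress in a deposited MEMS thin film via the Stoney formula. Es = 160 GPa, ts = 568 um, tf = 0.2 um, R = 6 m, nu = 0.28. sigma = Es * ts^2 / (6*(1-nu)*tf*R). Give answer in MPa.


Step 1: Compute numerator: Es * ts^2 = 160 * 568^2 = 51619840 (GPa*um^2)
Step 2: Compute denominator (R in um): 6*(1-nu)*tf*R = 6*0.72*0.2*6e6 = 5184000.0 (um^2)
Step 3: sigma (GPa) = 51619840 / 5184000.0 = 9.957531e+00 GPa
Step 4: Convert to MPa (x1000): sigma = 9957.5 MPa


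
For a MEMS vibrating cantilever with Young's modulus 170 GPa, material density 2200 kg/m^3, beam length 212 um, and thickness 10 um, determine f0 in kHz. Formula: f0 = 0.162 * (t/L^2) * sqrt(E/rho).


Step 1: Convert units to SI.
t_SI = 10e-6 m, L_SI = 212e-6 m
Step 2: Calculate sqrt(E/rho).
sqrt(170e9 / 2200) = 8790.49 m/s
Step 3: Compute f0.
f0 = 0.162 * 10e-6 / (212e-6)^2 * 8790.49 = 316851.9 Hz = 316.85 kHz


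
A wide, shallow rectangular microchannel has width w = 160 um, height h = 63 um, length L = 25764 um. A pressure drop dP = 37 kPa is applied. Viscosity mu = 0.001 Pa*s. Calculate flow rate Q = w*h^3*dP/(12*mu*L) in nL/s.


Step 1: Convert all dimensions to SI (meters).
w = 160e-6 m, h = 63e-6 m, L = 25764e-6 m, dP = 37e3 Pa
Step 2: Q = w * h^3 * dP / (12 * mu * L)
Q = 160e-6 * (63e-6)^3 * 37e3 / (12 * 0.001 * 25764e-6) = 4.78794131e-09 m^3/s
Step 3: Convert Q from m^3/s to nL/s (1 m^3 = 1e12 nL, so multiply by 1e12).
Q = 4787.941 nL/s


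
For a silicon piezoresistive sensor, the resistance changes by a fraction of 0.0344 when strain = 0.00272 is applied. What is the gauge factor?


Step 1: Identify values.
dR/R = 0.0344, strain = 0.00272
Step 2: GF = (dR/R) / strain = 0.0344 / 0.00272
GF = 12.6


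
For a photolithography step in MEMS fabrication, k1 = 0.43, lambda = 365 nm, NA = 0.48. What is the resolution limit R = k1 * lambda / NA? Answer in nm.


Step 1: Identify values: k1 = 0.43, lambda = 365 nm, NA = 0.48
Step 2: R = k1 * lambda / NA
R = 0.43 * 365 / 0.48
R = 327.0 nm


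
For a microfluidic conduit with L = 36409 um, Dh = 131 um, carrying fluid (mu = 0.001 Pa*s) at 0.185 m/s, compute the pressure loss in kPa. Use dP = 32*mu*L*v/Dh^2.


Step 1: Convert to SI: L = 36409e-6 m, Dh = 131e-6 m
Step 2: dP = 32 * 0.001 * 36409e-6 * 0.185 / (131e-6)^2
Step 3: dP = 12559.95 Pa
Step 4: Convert to kPa: dP = 12.56 kPa


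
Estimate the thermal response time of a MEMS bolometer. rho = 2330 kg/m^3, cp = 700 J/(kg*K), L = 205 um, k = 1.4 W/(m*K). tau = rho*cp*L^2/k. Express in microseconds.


Step 1: Convert L to m: L = 205e-6 m
Step 2: L^2 = (205e-6)^2 = 4.2025e-08 m^2
Step 3: tau = 2330 * 700 * 4.2025e-08 / 1.4 = 4.8959125e-02 s
Step 4: Convert to microseconds (multiply by 1e6).
tau = 48959.125 us


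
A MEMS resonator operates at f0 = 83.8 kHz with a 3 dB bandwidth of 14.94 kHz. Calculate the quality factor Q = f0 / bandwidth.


Step 1: Q = f0 / bandwidth
Step 2: Q = 83.8 / 14.94
Q = 5.6


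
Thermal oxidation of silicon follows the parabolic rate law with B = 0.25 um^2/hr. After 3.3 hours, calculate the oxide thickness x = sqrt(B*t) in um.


Step 1: Compute B*t = 0.25 * 3.3 = 0.825
Step 2: x = sqrt(0.825)
x = 0.908 um


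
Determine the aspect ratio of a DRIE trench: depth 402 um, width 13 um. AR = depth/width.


Step 1: AR = depth / width
Step 2: AR = 402 / 13
AR = 30.9


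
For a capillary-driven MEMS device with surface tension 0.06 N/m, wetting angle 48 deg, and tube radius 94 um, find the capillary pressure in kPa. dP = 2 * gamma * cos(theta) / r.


Step 1: cos(48 deg) = 0.6691
Step 2: Convert r to m: r = 94e-6 m
Step 3: dP = 2 * 0.06 * 0.6691 / 94e-6 = 854.2 Pa
Step 4: Convert Pa to kPa (divide by 1000).
dP = 0.85 kPa


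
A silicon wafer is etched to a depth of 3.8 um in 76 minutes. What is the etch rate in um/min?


Step 1: Etch rate = depth / time
Step 2: rate = 3.8 / 76
rate = 0.05 um/min


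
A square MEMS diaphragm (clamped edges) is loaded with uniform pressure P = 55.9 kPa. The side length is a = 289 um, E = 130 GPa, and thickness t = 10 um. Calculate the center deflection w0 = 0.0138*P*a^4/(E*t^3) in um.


Step 1: Convert pressure to compatible units (E is in GPa, so P in GPa).
P = 55.9 kPa = 55.9e-6 GPa
Step 2: Compute numerator: 0.0138 * P * a^4.
a^4 = 289^4 = 6975757441
numerator = 0.0138 * 55.9e-6 * 6975757441 = 5.3812e+03
Step 3: Compute denominator: E * t^3 = 130 * 10^3 = 130000
Step 4: w0 = numerator / denominator = 5.3812e+03 / 130000 = 0.0414 um
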